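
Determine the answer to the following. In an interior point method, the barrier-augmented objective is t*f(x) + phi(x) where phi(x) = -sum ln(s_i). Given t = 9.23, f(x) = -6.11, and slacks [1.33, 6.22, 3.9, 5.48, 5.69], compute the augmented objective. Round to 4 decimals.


Step 1: Compute log-barrier.
ln values: [0.2852, 1.8278, 1.361, 1.7011, 1.7387]
phi = -(0.2852 + 1.8278 + 1.361 + 1.7011 + 1.7387) = -6.9137
Step 2: Compute augmented objective.
t*f(x) = 9.23*-6.11 = -56.3953
Total = -56.3953 - 6.9137 = -63.309


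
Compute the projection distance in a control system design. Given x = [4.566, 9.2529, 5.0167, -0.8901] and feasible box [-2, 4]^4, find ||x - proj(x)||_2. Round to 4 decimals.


Project each component onto [-2, 4].
clip(4.566) = 4.0, clip(9.2529) = 4.0, clip(5.0167) = 4.0, clip(-0.8901) = -0.8901
Projection = [4.0, 4.0, 4.0, -0.8901]
Squared diffs: [0.3204, 27.593, 1.0337, 0.0]
Distance = sqrt(28.9471) = 5.3802


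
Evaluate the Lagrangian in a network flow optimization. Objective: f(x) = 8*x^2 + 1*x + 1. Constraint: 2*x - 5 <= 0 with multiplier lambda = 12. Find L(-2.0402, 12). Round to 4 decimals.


Step 1: Evaluate f(x).
f(-2.0402) = 8*(-2.0402)^2 + 1*(-2.0402) + 1 = 32.2591
Step 2: Evaluate g(x).
g(-2.0402) = 2*-2.0402 - 5 = -9.0804
Step 3: Compute Lagrangian.
L = 32.2591 + 12*-9.0804 = -76.7057


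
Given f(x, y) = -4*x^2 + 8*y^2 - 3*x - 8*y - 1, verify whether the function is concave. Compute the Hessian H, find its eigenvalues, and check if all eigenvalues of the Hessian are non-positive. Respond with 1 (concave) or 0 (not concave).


The Hessian of f(x,y) = -4*x^2 + 8*y^2 - 3*x - 8*y - 1 is:
H = [[-8, 0], [0, 16]]
Trace = -8 + 16 = 8
Determinant = -8*16 - (0)^2 = -128
Discriminant = (8)^2 - 4*-128 = 576.0
Eigenvalues: lambda_1 = -8.0, lambda_2 = 16.0
The function is not concave.

0


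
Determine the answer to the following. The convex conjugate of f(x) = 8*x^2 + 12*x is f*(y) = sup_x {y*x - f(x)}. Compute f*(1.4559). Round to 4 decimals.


f*(y) = sup_x {y*x - a*x^2 - b*x} = sup_x {(y-b)*x - a*x^2}
FOC: (y - b) - 2a*x = 0 => x* = (y - b)/(2a)
x* = (1.4559 - 12)/(2*8) = -0.659
f*(1.4559) = (y-b)^2/(4a) = (1.4559 - 12)^2/(4*8)
= 111.178/32 = 3.4743


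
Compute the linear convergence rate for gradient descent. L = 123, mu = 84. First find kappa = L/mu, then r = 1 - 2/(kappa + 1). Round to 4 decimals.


Step 1: Compute the condition number.
kappa = L/mu = 123/84 = 1.4643
Step 2: Compute the convergence rate.
r = 1 - 2/(kappa + 1) = 1 - 2*mu/(L + mu) = (L - mu)/(L + mu) = 39/207 = 0.1884


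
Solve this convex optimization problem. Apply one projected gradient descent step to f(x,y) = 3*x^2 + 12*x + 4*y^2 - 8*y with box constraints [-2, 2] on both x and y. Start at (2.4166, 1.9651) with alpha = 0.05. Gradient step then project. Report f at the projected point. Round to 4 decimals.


Step 1: Compute gradient at (2.4166, 1.9651).
grad_x = 2*3*2.4166 + 12 = 26.4996
grad_y = 2*4*1.9651 - 8 = 7.7208
Step 2: Gradient step.
x_raw = 2.4166 - 0.05*26.4996 = 1.0916
y_raw = 1.9651 - 0.05*7.7208 = 1.5791
Step 3: Project onto [-2, 2].
x_proj = clip(1.0916) = 1.0916
y_proj = clip(1.5791) = 1.5791
Step 4: Evaluate f.
f(1.0916, 1.5791) = 14.0156


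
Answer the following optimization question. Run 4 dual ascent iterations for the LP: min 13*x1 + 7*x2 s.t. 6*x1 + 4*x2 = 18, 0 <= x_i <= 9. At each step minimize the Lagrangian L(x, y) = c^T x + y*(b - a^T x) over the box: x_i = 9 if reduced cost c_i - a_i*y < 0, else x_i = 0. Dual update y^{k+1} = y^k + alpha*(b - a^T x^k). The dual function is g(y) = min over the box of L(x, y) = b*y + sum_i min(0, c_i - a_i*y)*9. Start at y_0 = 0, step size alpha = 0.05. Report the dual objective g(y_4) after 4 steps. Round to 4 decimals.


Dual ascent for LP: min 13*x1 + 7*x2, 6*x1 + 4*x2 = 18, 0 <= x_i <= 9
Step 1: y^k = 0.0, reduced costs: (13.0, 7.0)
  x^k = (0.0, 0.0), subgradient = b - a^T x = 18.0
  y^{k+1} = 0.0 + 0.05*18.0 = 0.9
Step 2: y^k = 0.9, reduced costs: (7.6, 3.4)
  x^k = (0.0, 0.0), subgradient = b - a^T x = 18.0
  y^{k+1} = 0.9 + 0.05*18.0 = 1.8
Step 3: y^k = 1.8, reduced costs: (2.2, -0.2)
  x^k = (0.0, 9.0), subgradient = b - a^T x = -18.0
  y^{k+1} = 1.8 + 0.05*-18.0 = 0.9
Step 4: y^k = 0.9, reduced costs: (7.6, 3.4)
  x^k = (0.0, 0.0), subgradient = b - a^T x = 18.0
  y^{k+1} = 0.9 + 0.05*18.0 = 1.8
Dual objective at y_4 = 1.8: reduced costs (2.2, -0.2), box minimizer x = (0.0, 9.0)
g(y_4) = b*y + (c1 - a1*y)*x1 + (c2 - a2*y)*x2 = 18*1.8 + 2.2*0.0 + (-0.2)*9.0 = 32.4 + 0.0 - 1.8 = 30.6


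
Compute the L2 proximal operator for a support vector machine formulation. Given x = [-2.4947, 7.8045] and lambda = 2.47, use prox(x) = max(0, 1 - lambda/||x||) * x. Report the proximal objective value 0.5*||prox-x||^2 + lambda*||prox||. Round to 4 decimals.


Step 1: Compute ||x||.
||x|| = 8.1935
Step 2: Compute scaling factor.
scale = max(0, 1 - 2.47/8.1935) = 0.6985
Step 3: prox(x) = [-1.7427, 5.4518]
||prox(x)|| = 5.7235
Step 4: Proximal objective.
0.5*||prox-x||^2 = 3.0505
lambda*||prox|| = 14.137
Total = 17.1875


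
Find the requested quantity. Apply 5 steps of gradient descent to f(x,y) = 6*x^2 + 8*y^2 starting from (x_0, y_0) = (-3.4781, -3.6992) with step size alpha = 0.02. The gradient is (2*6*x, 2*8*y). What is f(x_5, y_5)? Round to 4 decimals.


Gradient descent on f(x,y) = 6*x^2 + 8*y^2.
Starting point: (-3.4781, -3.6992), alpha = 0.02
Step 1: grad_x = 2*6*-3.4781 = -41.7372, grad_y = 2*8*-3.6992 = -59.1872
  x_1 = -3.4781 - 0.02*-41.7372 = -2.6434
  y_1 = -3.6992 - 0.02*-59.1872 = -2.5155
Step 2: grad_x = 2*6*-2.6434 = -31.7203, grad_y = 2*8*-2.5155 = -40.2473
  x_2 = -2.6434 - 0.02*-31.7203 = -2.009
  y_2 = -2.5155 - 0.02*-40.2473 = -1.7105
Step 3: grad_x = 2*6*-2.009 = -24.1074, grad_y = 2*8*-1.7105 = -27.3682
  x_3 = -2.009 - 0.02*-24.1074 = -1.5268
  y_3 = -1.7105 - 0.02*-27.3682 = -1.1631
Step 4: grad_x = 2*6*-1.5268 = -18.3216, grad_y = 2*8*-1.1631 = -18.6103
  x_4 = -1.5268 - 0.02*-18.3216 = -1.1604
  y_4 = -1.1631 - 0.02*-18.6103 = -0.7909
Step 5: grad_x = 2*6*-1.1604 = -13.9244, grad_y = 2*8*-0.7909 = -12.655
  x_5 = -1.1604 - 0.02*-13.9244 = -0.8819
  y_5 = -0.7909 - 0.02*-12.655 = -0.5378
f(-0.8819, -0.5378) = 6*(-0.8819)^2 + 8*(-0.5378)^2 = 6.9805


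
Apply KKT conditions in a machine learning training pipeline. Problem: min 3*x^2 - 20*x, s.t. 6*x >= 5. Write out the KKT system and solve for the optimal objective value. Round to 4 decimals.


Step 1: Try lambda = 0 (constraint inactive).
Stationarity: 2*3*x - 20 = 0
x* = 20/(2*3) = 10/3 = 3.3333 (rounded; the exact value 10/3 is used below)
Check constraint: 6*3.3333 = 19.9998 >= 5 -- satisfied.
Step 2: Compute optimal value.
f(x*) = 3*(10/3)^2 - 20*(10/3) = -33.3333


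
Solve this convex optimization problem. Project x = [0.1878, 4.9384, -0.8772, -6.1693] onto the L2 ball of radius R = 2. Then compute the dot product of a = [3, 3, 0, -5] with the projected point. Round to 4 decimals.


Step 1: Compute ||x|| (intermediates to 6 decimals).
||x|| = sqrt(0.1878^2 + 4.9384^2 + (-0.8772)^2 + (-6.1693)^2) = 7.953163
Step 2: Project.
Since ||x|| > R, scale = R/||x|| = 2/7.953163 = 0.251472, proj(x) = scale * x
proj(x) = [0.047226, 1.241869, -0.220591, -1.551406]
Step 3: Dot product.
a^T * proj(x) = 3*0.047226 + 3*1.241869 + 0*(-0.220591) - 5*(-1.551406) = 11.6243


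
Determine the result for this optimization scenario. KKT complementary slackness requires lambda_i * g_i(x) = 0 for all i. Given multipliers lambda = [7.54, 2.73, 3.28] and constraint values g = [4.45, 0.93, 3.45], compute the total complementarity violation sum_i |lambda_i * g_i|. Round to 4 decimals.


KKT complementary slackness check:
lambda_1 * g_1 = 7.54 * 4.45 = 33.553
lambda_2 * g_2 = 2.73 * 0.93 = 2.5389
lambda_3 * g_3 = 3.28 * 3.45 = 11.316
Total violation = 33.553 + 2.5389 + 11.316 = 47.4079


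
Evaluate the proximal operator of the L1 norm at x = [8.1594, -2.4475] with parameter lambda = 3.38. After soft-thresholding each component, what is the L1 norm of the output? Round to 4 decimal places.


Soft-thresholding with lambda = 3.38:
prox(8.1594) = sign(8.1594)*max(|8.1594| - 3.38, 0) = 4.7794
prox(-2.4475) = sign(-2.4475)*max(|-2.4475| - 3.38, 0) = 0.0
prox(x) = [4.7794, 0.0]
||prox(x)||_1 = 4.7794 + 0.0 = 4.7794


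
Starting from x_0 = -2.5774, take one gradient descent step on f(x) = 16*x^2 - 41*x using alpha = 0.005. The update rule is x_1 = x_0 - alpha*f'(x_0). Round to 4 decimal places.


We compute the gradient at x_0 and apply the update.
f'(x) = 32*x - 41
f'(-2.5774) = 32*-2.5774 - 41 = -123.4768
x_1 = -2.5774 - 0.005*-123.4768 = -1.96


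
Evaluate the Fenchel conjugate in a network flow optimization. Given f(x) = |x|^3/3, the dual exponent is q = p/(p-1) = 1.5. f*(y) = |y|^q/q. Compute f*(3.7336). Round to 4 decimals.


The conjugate exponent q satisfies 1/p + 1/q = 1.
p = 3, so q = 3/(3 - 1) = 1.5
|y|^q = 3.7336^1.5 = 7.2143
f*(3.7336) = 7.2143 / 1.5 = 4.8095


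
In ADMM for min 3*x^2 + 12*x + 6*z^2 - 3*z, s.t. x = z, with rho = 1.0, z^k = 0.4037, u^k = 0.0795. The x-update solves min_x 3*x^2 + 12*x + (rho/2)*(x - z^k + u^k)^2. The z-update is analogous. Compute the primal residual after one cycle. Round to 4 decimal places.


ADMM iteration with rho = 1.0, z^k = 0.4037, u^k = 0.0795
Step 1: x-update.
Minimize 3*x^2 + 12*x + (1.0/2)*(x - 0.4037 + 0.0795)^2
FOC: (2*3 + 1.0)*x = -12 + 1.0*(0.4037 - 0.0795)
x^{k+1} = -1.668
Step 2: z-update.
Minimize 6*z^2 - 3*z + (1.0/2)*(-1.668 - z + 0.0795)^2
FOC: (2*6 + 1.0)*z = 3 + 1.0*(-1.668 + 0.0795)
z^{k+1} = 0.1086
Step 3: u-update.
u^{k+1} = 0.0795 - 1.668 - 0.1086 = -1.6971
Step 4: Primal residual = |-1.668 - 0.1086| = 1.7766


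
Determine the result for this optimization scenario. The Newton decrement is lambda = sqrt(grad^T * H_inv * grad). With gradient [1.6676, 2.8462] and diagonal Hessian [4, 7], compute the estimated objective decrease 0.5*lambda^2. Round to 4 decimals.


Step 1: H is diagonal, so H^(-1) * g = [0.4169, 0.4066].
Step 2: g^T H^(-1) g = sum_i g_i^2 / H_ii
  = (1.6676)^2/4 + (2.8462)^2/7
  = 0.6952 + 1.1573 = 1.8525
Step 3: Objective decrease = 0.5 * g^T H^(-1) g = 0.9262


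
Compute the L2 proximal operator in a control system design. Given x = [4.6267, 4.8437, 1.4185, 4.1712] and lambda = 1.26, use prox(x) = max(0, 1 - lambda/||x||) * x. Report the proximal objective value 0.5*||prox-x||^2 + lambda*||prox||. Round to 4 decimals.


Step 1: Compute ||x||.
||x|| = 8.0174
Step 2: Compute scaling factor.
scale = max(0, 1 - 1.26/8.0174) = 0.8428
Step 3: prox(x) = [3.8996, 4.0825, 1.1956, 3.5157]
||prox(x)|| = 6.7574
Step 4: Proximal objective.
0.5*||prox-x||^2 = 0.7938
lambda*||prox|| = 8.5143
Total = 9.3081


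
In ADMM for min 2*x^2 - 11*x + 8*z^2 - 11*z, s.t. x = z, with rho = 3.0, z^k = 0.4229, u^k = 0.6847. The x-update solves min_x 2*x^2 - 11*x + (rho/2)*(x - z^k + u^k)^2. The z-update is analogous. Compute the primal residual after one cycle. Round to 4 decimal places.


ADMM iteration with rho = 3.0, z^k = 0.4229, u^k = 0.6847
Step 1: x-update.
Minimize 2*x^2 - 11*x + (3.0/2)*(x - 0.4229 + 0.6847)^2
FOC: (2*2 + 3.0)*x = 11 + 3.0*(0.4229 - 0.6847)
x^{k+1} = 1.4592
Step 2: z-update.
Minimize 8*z^2 - 11*z + (3.0/2)*(1.4592 - z + 0.6847)^2
FOC: (2*8 + 3.0)*z = 11 + 3.0*(1.4592 + 0.6847)
z^{k+1} = 0.9175
Step 3: u-update.
u^{k+1} = 0.6847 + 1.4592 - 0.9175 = 1.2265
Step 4: Primal residual = |1.4592 - 0.9175| = 0.5418


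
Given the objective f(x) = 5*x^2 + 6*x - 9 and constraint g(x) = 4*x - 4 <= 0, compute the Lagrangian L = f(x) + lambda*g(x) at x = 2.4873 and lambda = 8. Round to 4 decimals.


Step 1: Evaluate f(x).
f(2.4873) = 5*2.4873^2 + 6*2.4873 - 9 = 36.8571
Step 2: Evaluate g(x).
g(2.4873) = 4*2.4873 - 4 = 5.9492
Step 3: Compute Lagrangian.
L = 36.8571 + 8*5.9492 = 84.4507


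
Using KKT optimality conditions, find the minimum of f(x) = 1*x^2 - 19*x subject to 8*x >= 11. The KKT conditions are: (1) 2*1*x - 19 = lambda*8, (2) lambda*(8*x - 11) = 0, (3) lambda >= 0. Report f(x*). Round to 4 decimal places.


Step 1: Try lambda = 0 (constraint inactive).
Stationarity: 2*1*x - 19 = 0
x* = 19/(2*1) = 9.5
Check constraint: 8*9.5 = 76.0 >= 11 -- satisfied.
Step 2: Compute optimal value.
f(x*) = 1*9.5^2 - 19*9.5 = -90.25


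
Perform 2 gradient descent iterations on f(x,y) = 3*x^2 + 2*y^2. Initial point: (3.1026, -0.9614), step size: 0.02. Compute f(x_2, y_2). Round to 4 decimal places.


Gradient descent on f(x,y) = 3*x^2 + 2*y^2.
Starting point: (3.1026, -0.9614), alpha = 0.02
Step 1: grad_x = 2*3*3.1026 = 18.6156, grad_y = 2*2*-0.9614 = -3.8456
  x_1 = 3.1026 - 0.02*18.6156 = 2.7303
  y_1 = -0.9614 - 0.02*-3.8456 = -0.8845
Step 2: grad_x = 2*3*2.7303 = 16.3817, grad_y = 2*2*-0.8845 = -3.538
  x_2 = 2.7303 - 0.02*16.3817 = 2.4027
  y_2 = -0.8845 - 0.02*-3.538 = -0.8137
f(2.4027, -0.8137) = 3*2.4027^2 + 2*(-0.8137)^2 = 18.6425


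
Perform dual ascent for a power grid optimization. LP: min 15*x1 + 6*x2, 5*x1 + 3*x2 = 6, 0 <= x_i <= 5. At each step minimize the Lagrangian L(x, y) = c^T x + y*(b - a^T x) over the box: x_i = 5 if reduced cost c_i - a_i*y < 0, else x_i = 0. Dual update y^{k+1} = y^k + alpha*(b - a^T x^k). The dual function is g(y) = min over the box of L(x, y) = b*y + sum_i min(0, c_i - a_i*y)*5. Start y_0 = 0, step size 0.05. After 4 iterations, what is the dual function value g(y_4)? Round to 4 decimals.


Dual ascent for LP: min 15*x1 + 6*x2, 5*x1 + 3*x2 = 6, 0 <= x_i <= 5
Step 1: y^k = 0.0, reduced costs: (15.0, 6.0)
  x^k = (0.0, 0.0), subgradient = b - a^T x = 6.0
  y^{k+1} = 0.0 + 0.05*6.0 = 0.3
Step 2: y^k = 0.3, reduced costs: (13.5, 5.1)
  x^k = (0.0, 0.0), subgradient = b - a^T x = 6.0
  y^{k+1} = 0.3 + 0.05*6.0 = 0.6
Step 3: y^k = 0.6, reduced costs: (12.0, 4.2)
  x^k = (0.0, 0.0), subgradient = b - a^T x = 6.0
  y^{k+1} = 0.6 + 0.05*6.0 = 0.9
Step 4: y^k = 0.9, reduced costs: (10.5, 3.3)
  x^k = (0.0, 0.0), subgradient = b - a^T x = 6.0
  y^{k+1} = 0.9 + 0.05*6.0 = 1.2
Dual objective at y_4 = 1.2: reduced costs (9.0, 2.4), box minimizer x = (0.0, 0.0)
g(y_4) = b*y + (c1 - a1*y)*x1 + (c2 - a2*y)*x2 = 6*1.2 + 9.0*0.0 + 2.4*0.0 = 7.2 + 0.0 + 0.0 = 7.2


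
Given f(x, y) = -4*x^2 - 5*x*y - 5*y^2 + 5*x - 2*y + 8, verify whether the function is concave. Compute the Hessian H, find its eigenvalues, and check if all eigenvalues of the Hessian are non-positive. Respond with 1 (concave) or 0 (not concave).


The Hessian of f(x,y) = -4*x^2 - 5*x*y - 5*y^2 + 5*x - 2*y + 8 is:
H = [[-8, -5], [-5, -10]]
Trace = -8 - 10 = -18
Determinant = -8*-10 - (-5)^2 = 55
Discriminant = (-18)^2 - 4*55 = 104.0
Eigenvalues: lambda_1 = -14.099, lambda_2 = -3.901
The function is concave.

1


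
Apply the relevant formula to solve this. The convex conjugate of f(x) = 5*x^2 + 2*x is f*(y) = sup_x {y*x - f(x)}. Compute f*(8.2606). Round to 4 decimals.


f*(y) = sup_x {y*x - a*x^2 - b*x} = sup_x {(y-b)*x - a*x^2}
FOC: (y - b) - 2a*x = 0 => x* = (y - b)/(2a)
x* = (8.2606 - 2)/(2*5) = 0.6261
f*(8.2606) = (y-b)^2/(4a) = (8.2606 - 2)^2/(4*5)
= 39.1951/20 = 1.9598


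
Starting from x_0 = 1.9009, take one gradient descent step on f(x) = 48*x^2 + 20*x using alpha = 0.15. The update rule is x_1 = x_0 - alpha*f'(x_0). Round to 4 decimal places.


We compute the gradient at x_0 and apply the update.
f'(x) = 96*x + 20
f'(1.9009) = 96*1.9009 + 20 = 202.4864
x_1 = 1.9009 - 0.15*202.4864 = -28.4721


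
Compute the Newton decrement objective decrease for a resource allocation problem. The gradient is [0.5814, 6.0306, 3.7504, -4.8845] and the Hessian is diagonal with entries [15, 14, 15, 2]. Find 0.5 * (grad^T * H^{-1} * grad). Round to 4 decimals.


Step 1: H is diagonal, so H^(-1) * g = [0.0388, 0.4308, 0.25, -2.4423].
Step 2: g^T H^(-1) g = sum_i g_i^2 / H_ii
  = (0.5814)^2/15 + (6.0306)^2/14 + (3.7504)^2/15 + (-4.8845)^2/2
  = 0.0225 + 2.5977 + 0.9377 + 11.9292 = 15.4871
Step 3: Objective decrease = 0.5 * g^T H^(-1) g = 7.7436


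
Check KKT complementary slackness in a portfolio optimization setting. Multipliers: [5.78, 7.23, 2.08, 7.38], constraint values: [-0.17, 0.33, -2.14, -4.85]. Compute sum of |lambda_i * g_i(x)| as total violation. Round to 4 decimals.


KKT complementary slackness check:
lambda_1 * g_1 = 5.78 * -0.17 = -0.9826
lambda_2 * g_2 = 7.23 * 0.33 = 2.3859
lambda_3 * g_3 = 2.08 * -2.14 = -4.4512
lambda_4 * g_4 = 7.38 * -4.85 = -35.793
Total violation = 0.9826 + 2.3859 + 4.4512 + 35.793 = 43.6127


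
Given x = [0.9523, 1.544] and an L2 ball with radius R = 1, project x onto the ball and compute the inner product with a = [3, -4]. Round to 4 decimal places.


Step 1: Compute ||x|| (intermediates to 6 decimals).
||x|| = sqrt(0.9523^2 + 1.544^2) = 1.814059
Step 2: Project.
Since ||x|| > R, scale = R/||x|| = 1/1.814059 = 0.55125, proj(x) = scale * x
proj(x) = [0.524955, 0.85113]
Step 3: Dot product.
a^T * proj(x) = 3*0.524955 - 4*0.85113 = -1.8297


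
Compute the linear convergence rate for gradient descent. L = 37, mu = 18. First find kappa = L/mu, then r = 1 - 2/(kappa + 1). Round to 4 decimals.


Step 1: Compute the condition number.
kappa = L/mu = 37/18 = 2.0556
Step 2: Compute the convergence rate.
r = 1 - 2/(kappa + 1) = 1 - 2*mu/(L + mu) = (L - mu)/(L + mu) = 19/55 = 0.3455


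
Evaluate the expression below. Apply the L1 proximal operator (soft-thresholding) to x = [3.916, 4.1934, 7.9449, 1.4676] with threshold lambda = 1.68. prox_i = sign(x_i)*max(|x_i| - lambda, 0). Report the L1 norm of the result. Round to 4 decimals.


Soft-thresholding with lambda = 1.68:
prox(3.916) = sign(3.916)*max(|3.916| - 1.68, 0) = 2.236
prox(4.1934) = sign(4.1934)*max(|4.1934| - 1.68, 0) = 2.5134
prox(7.9449) = sign(7.9449)*max(|7.9449| - 1.68, 0) = 6.2649
prox(1.4676) = sign(1.4676)*max(|1.4676| - 1.68, 0) = 0.0
prox(x) = [2.236, 2.5134, 6.2649, 0.0]
||prox(x)||_1 = 2.236 + 2.5134 + 6.2649 + 0.0 = 11.0143


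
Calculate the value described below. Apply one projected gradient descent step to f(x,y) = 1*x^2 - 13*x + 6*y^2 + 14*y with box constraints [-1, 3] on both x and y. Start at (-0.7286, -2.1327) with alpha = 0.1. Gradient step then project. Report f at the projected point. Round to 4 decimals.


Step 1: Compute gradient at (-0.7286, -2.1327).
grad_x = 2*1*-0.7286 - 13 = -14.4572
grad_y = 2*6*-2.1327 + 14 = -11.5924
Step 2: Gradient step.
x_raw = -0.7286 - 0.1*-14.4572 = 0.7171
y_raw = -2.1327 - 0.1*-11.5924 = -0.9735
Step 3: Project onto [-1, 3].
x_proj = clip(0.7171) = 0.7171
y_proj = clip(-0.9735) = -0.9735
Step 4: Evaluate f.
f(0.7171, -0.9735) = -16.751


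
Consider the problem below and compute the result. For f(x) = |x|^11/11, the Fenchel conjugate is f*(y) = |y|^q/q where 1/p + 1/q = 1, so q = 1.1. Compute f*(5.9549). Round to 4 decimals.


The conjugate exponent q satisfies 1/p + 1/q = 1.
p = 11, so q = 11/(11 - 1) = 1.1
|y|^q = 5.9549^1.1 = 7.1181
f*(5.9549) = 7.1181 / 1.1 = 6.471


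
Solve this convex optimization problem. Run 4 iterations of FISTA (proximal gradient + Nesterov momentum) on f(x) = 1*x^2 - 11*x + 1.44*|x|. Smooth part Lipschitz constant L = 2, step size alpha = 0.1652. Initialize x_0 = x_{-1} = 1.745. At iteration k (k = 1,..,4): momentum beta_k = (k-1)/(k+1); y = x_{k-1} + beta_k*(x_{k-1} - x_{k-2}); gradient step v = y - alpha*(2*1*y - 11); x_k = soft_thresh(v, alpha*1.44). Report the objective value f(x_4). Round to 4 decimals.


FISTA on f(x) = 1*x^2 - 11*x + 1.44*|x|
L = 2, alpha = 0.1652
Iteration 1: beta = 0.0, y = 1.745 + 0.0*(1.745 - 1.745) = 1.745
  grad(y) = -7.51, v = y - alpha*grad = 2.9857
  prox(v) = soft_thresh(2.9857, 0.2379) = 2.7478
Iteration 2: beta = 0.3333, y = 2.7478 + 0.3333*(2.7478 - 1.745) = 3.082
  grad(y) = -4.836, v = y - alpha*grad = 3.8809
  prox(v) = soft_thresh(3.8809, 0.2379) = 3.643
Iteration 3: beta = 0.5, y = 3.643 + 0.5*(3.643 - 2.7478) = 4.0907
  grad(y) = -2.8187, v = y - alpha*grad = 4.5563
  prox(v) = soft_thresh(4.5563, 0.2379) = 4.3184
Iteration 4: beta = 0.6, y = 4.3184 + 0.6*(4.3184 - 3.643) = 4.7237
  grad(y) = -1.5527, v = y - alpha*grad = 4.9802
  prox(v) = soft_thresh(4.9802, 0.2379) = 4.7423
f(x_4) = 1*4.7423^2 - 11*4.7423 + 1.44*|4.7423| = -22.847


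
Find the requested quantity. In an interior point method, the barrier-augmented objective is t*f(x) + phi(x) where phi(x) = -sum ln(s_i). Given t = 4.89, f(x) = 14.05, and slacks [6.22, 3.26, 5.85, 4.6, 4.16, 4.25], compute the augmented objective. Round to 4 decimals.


Step 1: Compute log-barrier.
ln values: [1.8278, 1.1817, 1.7664, 1.5261, 1.4255, 1.4469]
phi = -(1.8278 + 1.1817 + 1.7664 + 1.5261 + 1.4255 + 1.4469) = -9.1744
Step 2: Compute augmented objective.
t*f(x) = 4.89*14.05 = 68.7045
Total = 68.7045 - 9.1744 = 59.5301


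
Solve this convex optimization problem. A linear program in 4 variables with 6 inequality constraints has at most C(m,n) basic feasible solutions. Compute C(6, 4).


Each vertex corresponds to some choice of n active constraints out of m, so the number of vertices is at most C(m, n) = m! / (n!(m-n)!).
m = 6, n = 4
Numerator: 6 * 5 * 4 * 3
Denominator: 4! = 24
C(6, 4) = 15


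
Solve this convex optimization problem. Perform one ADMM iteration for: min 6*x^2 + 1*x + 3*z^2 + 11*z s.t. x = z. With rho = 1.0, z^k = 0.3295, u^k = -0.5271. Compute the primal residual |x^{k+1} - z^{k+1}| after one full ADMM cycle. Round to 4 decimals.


ADMM iteration with rho = 1.0, z^k = 0.3295, u^k = -0.5271
Step 1: x-update.
Minimize 6*x^2 + 1*x + (1.0/2)*(x - 0.3295 - 0.5271)^2
FOC: (2*6 + 1.0)*x = -1 + 1.0*(0.3295 + 0.5271)
x^{k+1} = -0.011
Step 2: z-update.
Minimize 3*z^2 + 11*z + (1.0/2)*(-0.011 - z - 0.5271)^2
FOC: (2*3 + 1.0)*z = -11 + 1.0*(-0.011 - 0.5271)
z^{k+1} = -1.6483
Step 3: u-update.
u^{k+1} = -0.5271 - 0.011 + 1.6483 = 1.1102
Step 4: Primal residual = |-0.011 + 1.6483| = 1.6373


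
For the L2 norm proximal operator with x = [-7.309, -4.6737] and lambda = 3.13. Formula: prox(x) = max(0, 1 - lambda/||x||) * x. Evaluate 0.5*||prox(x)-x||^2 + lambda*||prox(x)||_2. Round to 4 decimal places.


Step 1: Compute ||x||.
||x|| = 8.6755
Step 2: Compute scaling factor.
scale = max(0, 1 - 3.13/8.6755) = 0.6392
Step 3: prox(x) = [-4.672, -2.9875]
||prox(x)|| = 5.5455
Step 4: Proximal objective.
0.5*||prox-x||^2 = 4.8985
lambda*||prox|| = 17.3574
Total = 22.256


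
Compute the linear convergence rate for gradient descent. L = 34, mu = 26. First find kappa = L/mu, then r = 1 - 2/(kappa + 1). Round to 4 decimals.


Step 1: Compute the condition number.
kappa = L/mu = 34/26 = 1.3077
Step 2: Compute the convergence rate.
r = 1 - 2/(kappa + 1) = 1 - 2*mu/(L + mu) = (L - mu)/(L + mu) = 8/60 = 0.1333


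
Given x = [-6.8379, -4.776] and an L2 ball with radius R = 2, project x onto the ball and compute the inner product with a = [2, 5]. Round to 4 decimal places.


Step 1: Compute ||x|| (intermediates to 6 decimals).
||x|| = sqrt((-6.8379)^2 + (-4.776)^2) = 8.340687
Step 2: Project.
Since ||x|| > R, scale = R/||x|| = 2/8.340687 = 0.239788, proj(x) = scale * x
proj(x) = [-1.639646, -1.145227]
Step 3: Dot product.
a^T * proj(x) = 2*(-1.639646) + 5*(-1.145227) = -9.0054


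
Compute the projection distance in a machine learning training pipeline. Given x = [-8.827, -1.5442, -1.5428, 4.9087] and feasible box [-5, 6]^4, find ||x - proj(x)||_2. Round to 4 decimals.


Project each component onto [-5, 6].
clip(-8.827) = -5.0, clip(-1.5442) = -1.5442, clip(-1.5428) = -1.5428, clip(4.9087) = 4.9087
Projection = [-5.0, -1.5442, -1.5428, 4.9087]
Squared diffs: [14.6459, 0.0, 0.0, 0.0]
Distance = sqrt(14.6459) = 3.827


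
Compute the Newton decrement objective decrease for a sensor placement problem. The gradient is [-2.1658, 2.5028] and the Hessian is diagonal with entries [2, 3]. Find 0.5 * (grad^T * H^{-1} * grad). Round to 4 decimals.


Step 1: H is diagonal, so H^(-1) * g = [-1.0829, 0.8343].
Step 2: g^T H^(-1) g = sum_i g_i^2 / H_ii
  = (-2.1658)^2/2 + (2.5028)^2/3
  = 2.3453 + 2.088 = 4.4333
Step 3: Objective decrease = 0.5 * g^T H^(-1) g = 2.2167


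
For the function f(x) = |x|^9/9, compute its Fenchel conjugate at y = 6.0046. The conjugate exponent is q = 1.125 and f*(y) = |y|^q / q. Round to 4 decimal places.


The conjugate exponent q satisfies 1/p + 1/q = 1.
p = 9, so q = 9/(9 - 1) = 1.125
|y|^q = 6.0046^1.125 = 7.5127
f*(6.0046) = 7.5127 / 1.125 = 6.6779


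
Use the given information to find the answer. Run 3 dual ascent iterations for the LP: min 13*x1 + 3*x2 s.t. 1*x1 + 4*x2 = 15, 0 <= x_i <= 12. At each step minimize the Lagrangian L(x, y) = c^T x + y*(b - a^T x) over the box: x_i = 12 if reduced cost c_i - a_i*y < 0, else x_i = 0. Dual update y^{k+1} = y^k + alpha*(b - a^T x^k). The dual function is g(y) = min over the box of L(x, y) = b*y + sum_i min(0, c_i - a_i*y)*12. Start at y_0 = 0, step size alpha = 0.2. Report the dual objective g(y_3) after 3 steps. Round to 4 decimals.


Dual ascent for LP: min 13*x1 + 3*x2, 1*x1 + 4*x2 = 15, 0 <= x_i <= 12
Step 1: y^k = 0.0, reduced costs: (13.0, 3.0)
  x^k = (0.0, 0.0), subgradient = b - a^T x = 15.0
  y^{k+1} = 0.0 + 0.2*15.0 = 3.0
Step 2: y^k = 3.0, reduced costs: (10.0, -9.0)
  x^k = (0.0, 12.0), subgradient = b - a^T x = -33.0
  y^{k+1} = 3.0 + 0.2*-33.0 = -3.6
Step 3: y^k = -3.6, reduced costs: (16.6, 17.4)
  x^k = (0.0, 0.0), subgradient = b - a^T x = 15.0
  y^{k+1} = -3.6 + 0.2*15.0 = -0.6
Dual objective at y_3 = -0.6: reduced costs (13.6, 5.4), box minimizer x = (0.0, 0.0)
g(y_3) = b*y + (c1 - a1*y)*x1 + (c2 - a2*y)*x2 = 15*(-0.6) + 13.6*0.0 + 5.4*0.0 = -9.0 + 0.0 + 0.0 = -9.0


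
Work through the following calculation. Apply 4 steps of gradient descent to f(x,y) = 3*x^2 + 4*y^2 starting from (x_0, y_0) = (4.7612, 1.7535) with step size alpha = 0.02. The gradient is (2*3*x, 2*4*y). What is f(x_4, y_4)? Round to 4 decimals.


Gradient descent on f(x,y) = 3*x^2 + 4*y^2.
Starting point: (4.7612, 1.7535), alpha = 0.02
Step 1: grad_x = 2*3*4.7612 = 28.5672, grad_y = 2*4*1.7535 = 14.028
  x_1 = 4.7612 - 0.02*28.5672 = 4.1899
  y_1 = 1.7535 - 0.02*14.028 = 1.4729
Step 2: grad_x = 2*3*4.1899 = 25.1391, grad_y = 2*4*1.4729 = 11.7835
  x_2 = 4.1899 - 0.02*25.1391 = 3.6871
  y_2 = 1.4729 - 0.02*11.7835 = 1.2373
Step 3: grad_x = 2*3*3.6871 = 22.1224, grad_y = 2*4*1.2373 = 9.8982
  x_3 = 3.6871 - 0.02*22.1224 = 3.2446
  y_3 = 1.2373 - 0.02*9.8982 = 1.0393
Step 4: grad_x = 2*3*3.2446 = 19.4677, grad_y = 2*4*1.0393 = 8.3145
  x_4 = 3.2446 - 0.02*19.4677 = 2.8553
  y_4 = 1.0393 - 0.02*8.3145 = 0.873
f(2.8553, 0.873) = 3*2.8553^2 + 4*0.873^2 = 27.5063


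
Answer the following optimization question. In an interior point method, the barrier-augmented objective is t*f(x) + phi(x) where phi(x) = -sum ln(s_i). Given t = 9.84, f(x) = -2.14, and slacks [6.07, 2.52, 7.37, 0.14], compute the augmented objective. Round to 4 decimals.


Step 1: Compute log-barrier.
ln values: [1.8034, 0.9243, 1.9974, -1.9661]
phi = -(1.8034 + 0.9243 + 1.9974 - 1.9661) = -2.7589
Step 2: Compute augmented objective.
t*f(x) = 9.84*-2.14 = -21.0576
Total = -21.0576 - 2.7589 = -23.8165


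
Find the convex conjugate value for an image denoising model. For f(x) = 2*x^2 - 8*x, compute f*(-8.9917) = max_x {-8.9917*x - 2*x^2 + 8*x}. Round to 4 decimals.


f*(y) = sup_x {y*x - a*x^2 - b*x} = sup_x {(y-b)*x - a*x^2}
FOC: (y - b) - 2a*x = 0 => x* = (y - b)/(2a)
x* = (-8.9917 + 8)/(2*2) = -0.2479
f*(-8.9917) = (y-b)^2/(4a) = (-8.9917 + 8)^2/(4*2)
= 0.9835/8 = 0.1229


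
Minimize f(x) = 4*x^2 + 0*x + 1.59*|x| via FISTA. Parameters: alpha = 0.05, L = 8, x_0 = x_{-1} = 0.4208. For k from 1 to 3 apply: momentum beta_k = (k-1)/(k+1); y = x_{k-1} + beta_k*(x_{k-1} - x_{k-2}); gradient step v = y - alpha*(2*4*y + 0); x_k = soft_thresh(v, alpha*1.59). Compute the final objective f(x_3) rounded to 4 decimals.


FISTA on f(x) = 4*x^2 + 0*x + 1.59*|x|
L = 8, alpha = 0.05
Iteration 1: beta = 0.0, y = 0.4208 + 0.0*(0.4208 - 0.4208) = 0.4208
  grad(y) = 3.3664, v = y - alpha*grad = 0.2525
  prox(v) = soft_thresh(0.2525, 0.0795) = 0.173
Iteration 2: beta = 0.3333, y = 0.173 + 0.3333*(0.173 - 0.4208) = 0.0904
  grad(y) = 0.723, v = y - alpha*grad = 0.0542
  prox(v) = soft_thresh(0.0542, 0.0795) = 0.0
Iteration 3: beta = 0.5, y = 0.0 + 0.5*(0.0 - 0.173) = -0.0865
  grad(y) = -0.6919, v = y - alpha*grad = -0.0519
  prox(v) = soft_thresh(-0.0519, 0.0795) = 0.0
f(x_3) = 4*0.0^2 + 0*0.0 + 1.59*|0.0| = 0.0


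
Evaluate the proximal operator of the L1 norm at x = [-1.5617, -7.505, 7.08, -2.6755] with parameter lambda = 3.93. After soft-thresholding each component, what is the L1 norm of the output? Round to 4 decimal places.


Soft-thresholding with lambda = 3.93:
prox(-1.5617) = sign(-1.5617)*max(|-1.5617| - 3.93, 0) = 0.0
prox(-7.505) = sign(-7.505)*max(|-7.505| - 3.93, 0) = -3.575
prox(7.08) = sign(7.08)*max(|7.08| - 3.93, 0) = 3.15
prox(-2.6755) = sign(-2.6755)*max(|-2.6755| - 3.93, 0) = 0.0
prox(x) = [0.0, -3.575, 3.15, 0.0]
||prox(x)||_1 = 0.0 + 3.575 + 3.15 + 0.0 = 6.725


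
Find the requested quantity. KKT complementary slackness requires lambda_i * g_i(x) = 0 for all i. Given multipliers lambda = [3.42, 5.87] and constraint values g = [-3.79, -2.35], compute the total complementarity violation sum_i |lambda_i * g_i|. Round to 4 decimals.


KKT complementary slackness check:
lambda_1 * g_1 = 3.42 * -3.79 = -12.9618
lambda_2 * g_2 = 5.87 * -2.35 = -13.7945
Total violation = 12.9618 + 13.7945 = 26.7563


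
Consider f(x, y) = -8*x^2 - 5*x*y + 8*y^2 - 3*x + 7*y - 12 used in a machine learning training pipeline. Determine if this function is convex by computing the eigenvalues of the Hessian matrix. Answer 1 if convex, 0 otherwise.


The Hessian of f(x,y) = -8*x^2 - 5*x*y + 8*y^2 - 3*x + 7*y - 12 is:
H = [[-16, -5], [-5, 16]]
Trace = -16 + 16 = 0
Determinant = -16*16 - (-5)^2 = -281
Discriminant = (0)^2 - 4*-281 = 1124.0
Eigenvalues: lambda_1 = -16.7631, lambda_2 = 16.7631
The function is not convex.

0


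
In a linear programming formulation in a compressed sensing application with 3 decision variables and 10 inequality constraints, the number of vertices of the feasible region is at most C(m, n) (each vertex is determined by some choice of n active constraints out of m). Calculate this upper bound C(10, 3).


Each vertex corresponds to some choice of n active constraints out of m, so the number of vertices is at most C(m, n) = m! / (n!(m-n)!).
m = 10, n = 3
Numerator: 10 * 9 * 8
Denominator: 3! = 6
C(10, 3) = 120


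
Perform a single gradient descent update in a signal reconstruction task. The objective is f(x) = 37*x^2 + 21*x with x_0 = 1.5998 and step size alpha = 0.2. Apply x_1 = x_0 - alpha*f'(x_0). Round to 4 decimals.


We compute the gradient at x_0 and apply the update.
f'(x) = 74*x + 21
f'(1.5998) = 74*1.5998 + 21 = 139.3852
x_1 = 1.5998 - 0.2*139.3852 = -26.2772


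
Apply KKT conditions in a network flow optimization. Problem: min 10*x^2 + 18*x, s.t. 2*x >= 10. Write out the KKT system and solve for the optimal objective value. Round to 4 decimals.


Step 1: Try lambda = 0 (constraint inactive).
x_unc = -18/(2*10) = -0.9
Check: 2*-0.9 = -1.8 < 10 -- violated!
Step 2: Constraint must be active: 2*x = 10
x* = 10/2 = 5.0
lambda = (2*10*5.0 + 18)/2 = 59.0
Step 3: Compute optimal value.
f(x*) = 10*5.0^2 + 18*5.0 = 340.0


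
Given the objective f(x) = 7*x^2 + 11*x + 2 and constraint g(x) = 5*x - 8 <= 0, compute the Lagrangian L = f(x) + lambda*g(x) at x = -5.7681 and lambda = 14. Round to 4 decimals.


Step 1: Evaluate f(x).
f(-5.7681) = 7*(-5.7681)^2 + 11*(-5.7681) + 2 = 171.4477
Step 2: Evaluate g(x).
g(-5.7681) = 5*-5.7681 - 8 = -36.8405
Step 3: Compute Lagrangian.
L = 171.4477 + 14*-36.8405 = -344.3193


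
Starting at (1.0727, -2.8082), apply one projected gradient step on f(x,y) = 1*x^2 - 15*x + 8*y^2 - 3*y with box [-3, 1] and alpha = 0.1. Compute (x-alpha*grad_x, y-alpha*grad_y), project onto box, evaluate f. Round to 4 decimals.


Step 1: Compute gradient at (1.0727, -2.8082).
grad_x = 2*1*1.0727 - 15 = -12.8546
grad_y = 2*8*-2.8082 - 3 = -47.9312
Step 2: Gradient step.
x_raw = 1.0727 - 0.1*-12.8546 = 2.3582
y_raw = -2.8082 - 0.1*-47.9312 = 1.9849
Step 3: Project onto [-3, 1].
x_proj = clip(2.3582) = 1.0
y_proj = clip(1.9849) = 1.0
Step 4: Evaluate f.
f(1.0, 1.0) = -9.0


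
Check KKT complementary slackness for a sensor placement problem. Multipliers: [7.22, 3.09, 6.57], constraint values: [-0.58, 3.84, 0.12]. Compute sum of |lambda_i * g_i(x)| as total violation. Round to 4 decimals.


KKT complementary slackness check:
lambda_1 * g_1 = 7.22 * -0.58 = -4.1876
lambda_2 * g_2 = 3.09 * 3.84 = 11.8656
lambda_3 * g_3 = 6.57 * 0.12 = 0.7884
Total violation = 4.1876 + 11.8656 + 0.7884 = 16.8416


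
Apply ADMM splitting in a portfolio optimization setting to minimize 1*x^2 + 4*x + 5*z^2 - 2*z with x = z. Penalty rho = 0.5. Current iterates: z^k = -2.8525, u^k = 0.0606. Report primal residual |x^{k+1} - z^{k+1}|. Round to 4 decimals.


ADMM iteration with rho = 0.5, z^k = -2.8525, u^k = 0.0606
Step 1: x-update.
Minimize 1*x^2 + 4*x + (0.5/2)*(x + 2.8525 + 0.0606)^2
FOC: (2*1 + 0.5)*x = -4 + 0.5*(-2.8525 - 0.0606)
x^{k+1} = -2.1826
Step 2: z-update.
Minimize 5*z^2 - 2*z + (0.5/2)*(-2.1826 - z + 0.0606)^2
FOC: (2*5 + 0.5)*z = 2 + 0.5*(-2.1826 + 0.0606)
z^{k+1} = 0.0894
Step 3: u-update.
u^{k+1} = 0.0606 - 2.1826 - 0.0894 = -2.2114
Step 4: Primal residual = |-2.1826 - 0.0894| = 2.272


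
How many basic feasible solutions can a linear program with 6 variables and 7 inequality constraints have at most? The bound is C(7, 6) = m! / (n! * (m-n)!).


Each vertex corresponds to some choice of n active constraints out of m, so the number of vertices is at most C(m, n) = m! / (n!(m-n)!).
m = 7, n = 6
Numerator: 7 * 6 * 5 * 4 * 3 * 2
Denominator: 6! = 720
C(7, 6) = 7


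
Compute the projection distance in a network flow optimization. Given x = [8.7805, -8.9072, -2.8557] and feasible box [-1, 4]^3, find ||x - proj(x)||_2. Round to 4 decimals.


Project each component onto [-1, 4].
clip(8.7805) = 4.0, clip(-8.9072) = -1.0, clip(-2.8557) = -1.0
Projection = [4.0, -1.0, -1.0]
Squared diffs: [22.8532, 62.5238, 3.4436]
Distance = sqrt(88.8206) = 9.4245


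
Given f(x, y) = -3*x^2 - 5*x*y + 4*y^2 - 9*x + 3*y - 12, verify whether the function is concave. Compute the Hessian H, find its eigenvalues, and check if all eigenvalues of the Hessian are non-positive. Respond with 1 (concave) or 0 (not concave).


The Hessian of f(x,y) = -3*x^2 - 5*x*y + 4*y^2 - 9*x + 3*y - 12 is:
H = [[-6, -5], [-5, 8]]
Trace = -6 + 8 = 2
Determinant = -6*8 - (-5)^2 = -73
Discriminant = (2)^2 - 4*-73 = 296.0
Eigenvalues: lambda_1 = -7.6023, lambda_2 = 9.6023
The function is not concave.

0


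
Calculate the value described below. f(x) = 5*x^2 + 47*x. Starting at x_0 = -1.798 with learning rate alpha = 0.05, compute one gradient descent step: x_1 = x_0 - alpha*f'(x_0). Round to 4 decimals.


We compute the gradient at x_0 and apply the update.
f'(x) = 10*x + 47
f'(-1.798) = 10*-1.798 + 47 = 29.02
x_1 = -1.798 - 0.05*29.02 = -3.249


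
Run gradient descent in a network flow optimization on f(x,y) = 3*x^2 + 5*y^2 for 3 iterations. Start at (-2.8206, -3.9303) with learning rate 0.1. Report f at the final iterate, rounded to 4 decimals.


Gradient descent on f(x,y) = 3*x^2 + 5*y^2.
Starting point: (-2.8206, -3.9303), alpha = 0.1
Step 1: grad_x = 2*3*-2.8206 = -16.9236, grad_y = 2*5*-3.9303 = -39.303
  x_1 = -2.8206 - 0.1*-16.9236 = -1.1282
  y_1 = -3.9303 - 0.1*-39.303 = 0.0
Step 2: grad_x = 2*3*-1.1282 = -6.7694, grad_y = 2*5*0.0 = 0.0
  x_2 = -1.1282 - 0.1*-6.7694 = -0.4513
  y_2 = 0.0 - 0.1*0.0 = 0.0
Step 3: grad_x = 2*3*-0.4513 = -2.7078, grad_y = 2*5*0.0 = 0.0
  x_3 = -0.4513 - 0.1*-2.7078 = -0.1805
  y_3 = 0.0 - 0.1*0.0 = 0.0
f(-0.1805, 0.0) = 3*(-0.1805)^2 + 5*0.0^2 = 0.0978


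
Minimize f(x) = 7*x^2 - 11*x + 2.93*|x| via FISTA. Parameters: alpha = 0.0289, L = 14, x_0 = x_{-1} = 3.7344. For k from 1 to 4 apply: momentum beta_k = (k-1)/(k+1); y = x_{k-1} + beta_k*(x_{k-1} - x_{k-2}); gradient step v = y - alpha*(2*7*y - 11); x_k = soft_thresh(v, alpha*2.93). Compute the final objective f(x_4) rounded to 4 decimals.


FISTA on f(x) = 7*x^2 - 11*x + 2.93*|x|
L = 14, alpha = 0.0289
Iteration 1: beta = 0.0, y = 3.7344 + 0.0*(3.7344 - 3.7344) = 3.7344
  grad(y) = 41.2816, v = y - alpha*grad = 2.5414
  prox(v) = soft_thresh(2.5414, 0.0847) = 2.4567
Iteration 2: beta = 0.3333, y = 2.4567 + 0.3333*(2.4567 - 3.7344) = 2.0308
  grad(y) = 17.4309, v = y - alpha*grad = 1.527
  prox(v) = soft_thresh(1.527, 0.0847) = 1.4423
Iteration 3: beta = 0.5, y = 1.4423 + 0.5*(1.4423 - 2.4567) = 0.9352
  grad(y) = 2.0925, v = y - alpha*grad = 0.8747
  prox(v) = soft_thresh(0.8747, 0.0847) = 0.79
Iteration 4: beta = 0.6, y = 0.79 + 0.6*(0.79 - 1.4423) = 0.3986
  grad(y) = -5.4191, v = y - alpha*grad = 0.5552
  prox(v) = soft_thresh(0.5552, 0.0847) = 0.4706
f(x_4) = 7*0.4706^2 - 11*0.4706 + 2.93*|0.4706| = -2.2475


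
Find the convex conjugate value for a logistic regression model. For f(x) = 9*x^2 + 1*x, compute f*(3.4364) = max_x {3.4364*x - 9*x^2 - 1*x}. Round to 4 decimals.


f*(y) = sup_x {y*x - a*x^2 - b*x} = sup_x {(y-b)*x - a*x^2}
FOC: (y - b) - 2a*x = 0 => x* = (y - b)/(2a)
x* = (3.4364 - 1)/(2*9) = 0.1354
f*(3.4364) = (y-b)^2/(4a) = (3.4364 - 1)^2/(4*9)
= 5.936/36 = 0.1649


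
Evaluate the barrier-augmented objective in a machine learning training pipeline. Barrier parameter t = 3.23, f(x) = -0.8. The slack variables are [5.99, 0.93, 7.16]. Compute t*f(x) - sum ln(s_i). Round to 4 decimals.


Step 1: Compute log-barrier.
ln values: [1.7901, -0.0726, 1.9685]
phi = -(1.7901 - 0.0726 + 1.9685) = -3.686
Step 2: Compute augmented objective.
t*f(x) = 3.23*-0.8 = -2.584
Total = -2.584 - 3.686 = -6.27


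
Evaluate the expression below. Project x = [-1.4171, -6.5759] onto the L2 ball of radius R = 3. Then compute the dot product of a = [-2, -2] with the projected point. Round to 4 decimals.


Step 1: Compute ||x|| (intermediates to 6 decimals).
||x|| = sqrt((-1.4171)^2 + (-6.5759)^2) = 6.726859
Step 2: Project.
Since ||x|| > R, scale = R/||x|| = 3/6.726859 = 0.445973, proj(x) = scale * x
proj(x) = [-0.631988, -2.932674]
Step 3: Dot product.
a^T * proj(x) = -2*(-0.631988) - 2*(-2.932674) = 7.1293


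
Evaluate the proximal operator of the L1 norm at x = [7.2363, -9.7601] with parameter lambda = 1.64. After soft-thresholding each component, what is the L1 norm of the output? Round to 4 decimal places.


Soft-thresholding with lambda = 1.64:
prox(7.2363) = sign(7.2363)*max(|7.2363| - 1.64, 0) = 5.5963
prox(-9.7601) = sign(-9.7601)*max(|-9.7601| - 1.64, 0) = -8.1201
prox(x) = [5.5963, -8.1201]
||prox(x)||_1 = 5.5963 + 8.1201 = 13.7164


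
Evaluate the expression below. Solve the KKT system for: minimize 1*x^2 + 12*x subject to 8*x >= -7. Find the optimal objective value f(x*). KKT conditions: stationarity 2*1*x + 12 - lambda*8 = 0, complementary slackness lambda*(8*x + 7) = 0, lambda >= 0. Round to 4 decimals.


Step 1: Try lambda = 0 (constraint inactive).
x_unc = -12/(2*1) = -6.0
Check: 8*-6.0 = -48.0 < -7 -- violated!
Step 2: Constraint must be active: 8*x = -7
x* = -7/8 = -0.875
lambda = (2*1*(-0.875) + 12)/8 = 1.2813
Step 3: Compute optimal value.
f(x*) = 1*(-0.875)^2 + 12*(-0.875) = -9.7344


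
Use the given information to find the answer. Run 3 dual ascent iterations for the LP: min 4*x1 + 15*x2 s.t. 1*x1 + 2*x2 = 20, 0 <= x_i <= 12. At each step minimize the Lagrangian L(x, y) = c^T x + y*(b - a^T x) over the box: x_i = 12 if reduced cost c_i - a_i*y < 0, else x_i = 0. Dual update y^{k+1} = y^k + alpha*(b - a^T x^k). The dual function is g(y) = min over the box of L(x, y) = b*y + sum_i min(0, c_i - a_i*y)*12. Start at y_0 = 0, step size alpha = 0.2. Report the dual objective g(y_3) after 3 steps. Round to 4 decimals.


Dual ascent for LP: min 4*x1 + 15*x2, 1*x1 + 2*x2 = 20, 0 <= x_i <= 12
Step 1: y^k = 0.0, reduced costs: (4.0, 15.0)
  x^k = (0.0, 0.0), subgradient = b - a^T x = 20.0
  y^{k+1} = 0.0 + 0.2*20.0 = 4.0
Step 2: y^k = 4.0, reduced costs: (0.0, 7.0)
  x^k = (0.0, 0.0), subgradient = b - a^T x = 20.0
  y^{k+1} = 4.0 + 0.2*20.0 = 8.0
Step 3: y^k = 8.0, reduced costs: (-4.0, -1.0)
  x^k = (12.0, 12.0), subgradient = b - a^T x = -16.0
  y^{k+1} = 8.0 + 0.2*-16.0 = 4.8
Dual objective at y_3 = 4.8: reduced costs (-0.8, 5.4), box minimizer x = (12.0, 0.0)
g(y_3) = b*y + (c1 - a1*y)*x1 + (c2 - a2*y)*x2 = 20*4.8 + (-0.8)*12.0 + 5.4*0.0 = 96.0 - 9.6 + 0.0 = 86.4
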